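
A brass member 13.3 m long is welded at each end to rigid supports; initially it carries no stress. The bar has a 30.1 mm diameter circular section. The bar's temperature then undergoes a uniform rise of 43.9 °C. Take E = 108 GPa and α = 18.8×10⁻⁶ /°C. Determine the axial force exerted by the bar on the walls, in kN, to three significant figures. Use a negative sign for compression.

-63.4 kN

Free thermal expansion αLΔT = 18.8e-6 · 13300 · 43.9 = 10.98 mm.
The walls impose strain ε = −(10.98)/13300 = -8.2532e-04; σ = Eε = 108000 · -8.2532e-04 = -89.13 MPa.
Wall reaction R = σ·A = -89.13·711.6 = -63430 N = -63.43 kN.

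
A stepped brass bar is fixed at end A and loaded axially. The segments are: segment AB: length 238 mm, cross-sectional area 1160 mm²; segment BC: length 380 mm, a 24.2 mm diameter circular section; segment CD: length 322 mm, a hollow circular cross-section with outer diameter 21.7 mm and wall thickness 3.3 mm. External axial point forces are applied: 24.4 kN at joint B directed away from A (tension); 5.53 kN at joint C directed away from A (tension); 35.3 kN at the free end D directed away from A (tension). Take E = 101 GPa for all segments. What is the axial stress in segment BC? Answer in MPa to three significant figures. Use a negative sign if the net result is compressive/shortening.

88.8 MPa

Internal axial forces (sectioning from the free end, tension +): N_CD = 35.3 kN, N_BC = 40.83 kN, N_AB = 65.23 kN.
A_BC = 460 mm².
σ_BC = N_BC/A_BC = 40830/460 = 88.77 MPa.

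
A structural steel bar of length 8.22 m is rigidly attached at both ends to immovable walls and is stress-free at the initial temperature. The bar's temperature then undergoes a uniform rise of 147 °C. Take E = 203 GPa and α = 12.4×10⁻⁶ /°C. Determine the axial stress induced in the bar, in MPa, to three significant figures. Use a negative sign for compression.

Free thermal expansion αLΔT = 12.4e-6 · 8220 · 147 = 14.98 mm.
The walls impose strain ε = −(14.98)/8220 = -1.8228e-03; σ = Eε = 203000 · -1.8228e-03 = -370 MPa.

-370 MPa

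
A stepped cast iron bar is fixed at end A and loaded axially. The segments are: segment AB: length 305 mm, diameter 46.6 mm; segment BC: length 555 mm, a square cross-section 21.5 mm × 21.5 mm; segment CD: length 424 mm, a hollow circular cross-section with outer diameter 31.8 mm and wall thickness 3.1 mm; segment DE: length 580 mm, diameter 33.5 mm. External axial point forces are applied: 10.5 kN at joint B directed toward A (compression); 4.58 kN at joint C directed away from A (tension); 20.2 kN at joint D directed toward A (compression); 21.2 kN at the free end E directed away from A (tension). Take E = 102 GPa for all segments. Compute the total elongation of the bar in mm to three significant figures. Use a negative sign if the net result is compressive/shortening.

0.209 mm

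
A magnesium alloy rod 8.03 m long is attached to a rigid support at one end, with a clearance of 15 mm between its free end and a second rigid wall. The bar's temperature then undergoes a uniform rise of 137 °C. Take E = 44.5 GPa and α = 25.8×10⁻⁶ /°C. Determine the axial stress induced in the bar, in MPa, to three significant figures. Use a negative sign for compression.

-74.2 MPa

Free thermal expansion αLΔT = 25.8e-6 · 8030 · 137 = 28.38 mm.
The walls engage after the gap closes; constrained expansion = 28.38 − 15 = 13.38 mm.
The walls impose strain ε = −(13.38)/8030 = -1.6666e-03; σ = Eε = 44500 · -1.6666e-03 = -74.16 MPa.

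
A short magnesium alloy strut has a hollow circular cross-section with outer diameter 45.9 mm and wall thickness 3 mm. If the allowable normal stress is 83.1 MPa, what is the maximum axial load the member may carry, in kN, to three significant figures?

33.6 kN

A = 404.3 mm².
P_max = σ_allow · A = 83.1 · 404.3 = 33600 N = 33.6 kN.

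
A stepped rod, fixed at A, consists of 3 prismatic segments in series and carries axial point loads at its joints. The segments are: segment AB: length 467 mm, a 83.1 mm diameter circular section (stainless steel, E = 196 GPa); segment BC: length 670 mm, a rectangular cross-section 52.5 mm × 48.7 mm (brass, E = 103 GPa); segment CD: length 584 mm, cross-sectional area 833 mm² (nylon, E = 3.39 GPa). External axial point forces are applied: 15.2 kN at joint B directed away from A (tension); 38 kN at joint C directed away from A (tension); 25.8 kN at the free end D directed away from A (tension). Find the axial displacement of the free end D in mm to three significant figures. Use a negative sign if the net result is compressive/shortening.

Internal axial forces (sectioning from the free end, tension +): N_CD = 25.8 kN, N_BC = 63.8 kN, N_AB = 79 kN.
A_AB = 5424 mm².
A_BC = 2557 mm².
δ_AB = 79000·467/(5424·196000) = 0.03471 mm
δ_BC = 63800·670/(2557·103000) = 0.1623 mm
δ_CD = 25800·584/(833·3390) = 5.336 mm
δ = Σδ_i = 5.533 mm.

5.53 mm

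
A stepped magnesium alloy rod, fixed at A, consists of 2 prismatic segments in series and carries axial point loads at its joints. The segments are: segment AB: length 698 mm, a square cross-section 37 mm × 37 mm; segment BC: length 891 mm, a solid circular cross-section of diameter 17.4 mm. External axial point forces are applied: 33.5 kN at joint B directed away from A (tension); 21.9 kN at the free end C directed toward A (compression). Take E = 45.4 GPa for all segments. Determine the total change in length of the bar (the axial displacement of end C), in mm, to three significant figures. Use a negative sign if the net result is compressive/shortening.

-1.68 mm

Internal axial forces (sectioning from the free end, tension +): N_BC = -21.9 kN, N_AB = 11.6 kN.
A_AB = 1369 mm².
A_BC = 237.8 mm².
δ_AB = 11600·698/(1369·45400) = 0.1303 mm
δ_BC = -21900·891/(237.8·45400) = -1.807 mm
δ = Σδ_i = -1.677 mm.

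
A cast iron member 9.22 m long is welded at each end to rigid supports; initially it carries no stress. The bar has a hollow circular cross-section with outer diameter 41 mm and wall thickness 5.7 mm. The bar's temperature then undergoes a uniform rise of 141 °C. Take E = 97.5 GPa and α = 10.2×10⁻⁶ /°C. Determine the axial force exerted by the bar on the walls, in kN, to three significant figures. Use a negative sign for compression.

-88.6 kN

Free thermal expansion αLΔT = 10.2e-6 · 9220 · 141 = 13.26 mm.
The walls impose strain ε = −(13.26)/9220 = -1.4382e-03; σ = Eε = 97500 · -1.4382e-03 = -140.2 MPa.
Wall reaction R = σ·A = -140.2·632.1 = -88640 N = -88.64 kN.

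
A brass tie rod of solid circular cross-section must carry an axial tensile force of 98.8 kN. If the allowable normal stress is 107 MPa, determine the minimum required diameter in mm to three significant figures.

34.3 mm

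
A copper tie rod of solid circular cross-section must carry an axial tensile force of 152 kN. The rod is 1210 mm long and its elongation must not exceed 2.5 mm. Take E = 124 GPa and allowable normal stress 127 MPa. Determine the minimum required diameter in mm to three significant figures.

Required area A ≥ P/σ_allow = 152000/127 = 1197 mm².
For a solid circular section, d ≥ √(4A/π) = 39.04 mm.
Elongation limit: A ≥ PL/(Eδ_allow) = 152000·1210/(124000·2.5) = 593.3 mm² ⇒ d ≥ 27.48 mm.
The stress limit governs.

39.0 mm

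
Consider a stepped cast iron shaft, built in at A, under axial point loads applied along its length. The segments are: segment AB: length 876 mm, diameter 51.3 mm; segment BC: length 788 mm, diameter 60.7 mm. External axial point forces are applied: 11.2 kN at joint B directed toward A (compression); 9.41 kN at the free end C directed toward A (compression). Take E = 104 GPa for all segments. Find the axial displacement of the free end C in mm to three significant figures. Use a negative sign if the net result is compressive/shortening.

Internal axial forces (sectioning from the free end, tension +): N_BC = -9.41 kN, N_AB = -20.61 kN.
A_AB = 2067 mm².
A_BC = 2894 mm².
δ_AB = -20610·876/(2067·104000) = -0.08399 mm
δ_BC = -9410·788/(2894·104000) = -0.02464 mm
δ = Σδ_i = -0.1086 mm.

-0.109 mm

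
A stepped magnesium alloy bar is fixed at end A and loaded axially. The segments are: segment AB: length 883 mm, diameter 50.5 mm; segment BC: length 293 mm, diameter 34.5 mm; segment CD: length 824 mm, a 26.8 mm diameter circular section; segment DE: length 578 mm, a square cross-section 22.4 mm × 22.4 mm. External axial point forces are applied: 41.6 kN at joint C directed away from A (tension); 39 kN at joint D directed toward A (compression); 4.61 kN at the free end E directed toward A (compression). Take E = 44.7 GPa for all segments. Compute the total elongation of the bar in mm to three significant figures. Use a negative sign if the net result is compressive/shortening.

-1.58 mm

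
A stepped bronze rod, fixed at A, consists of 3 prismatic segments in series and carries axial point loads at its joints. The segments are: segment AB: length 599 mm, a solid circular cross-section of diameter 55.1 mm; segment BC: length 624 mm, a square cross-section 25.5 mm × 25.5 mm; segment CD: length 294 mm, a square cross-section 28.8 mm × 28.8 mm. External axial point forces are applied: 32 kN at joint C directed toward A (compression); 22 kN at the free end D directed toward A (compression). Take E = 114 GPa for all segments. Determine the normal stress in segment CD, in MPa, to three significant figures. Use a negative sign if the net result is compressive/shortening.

Internal axial forces (sectioning from the free end, tension +): N_CD = -22 kN, N_BC = -54 kN, N_AB = -54 kN.
A_CD = 829.4 mm².
σ_CD = N_CD/A_CD = -22000/829.4 = -26.52 MPa.

-26.5 MPa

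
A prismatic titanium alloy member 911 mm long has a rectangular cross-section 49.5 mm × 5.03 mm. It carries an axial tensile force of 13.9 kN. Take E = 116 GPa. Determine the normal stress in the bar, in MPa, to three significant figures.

A = 249 mm².
σ = N/A = 13900/249 = 55.83 MPa.

55.8 MPa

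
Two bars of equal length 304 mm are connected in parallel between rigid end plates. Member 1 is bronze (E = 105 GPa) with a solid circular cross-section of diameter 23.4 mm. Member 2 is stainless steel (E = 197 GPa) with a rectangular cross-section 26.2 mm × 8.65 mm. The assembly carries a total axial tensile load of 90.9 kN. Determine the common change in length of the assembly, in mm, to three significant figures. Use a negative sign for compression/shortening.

0.308 mm

A_1 = 430.1 mm².
A_2 = 226.6 mm².
Equal strain + equilibrium ⇒ each member carries load in proportion to AE: A₁E₁ = 45160000 N, A₂E₂ = 44650000 N, ΣAE = 89800000 N.
δ = PL/ΣAE = 90900·304/89800000 = 0.3077 mm.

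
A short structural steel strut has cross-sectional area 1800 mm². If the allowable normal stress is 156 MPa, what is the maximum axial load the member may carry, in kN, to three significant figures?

281 kN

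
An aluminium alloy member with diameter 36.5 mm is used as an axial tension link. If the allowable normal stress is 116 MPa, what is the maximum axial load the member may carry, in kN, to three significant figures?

A = 1046 mm².
P_max = σ_allow · A = 116 · 1046 = 121400 N = 121.4 kN.

121 kN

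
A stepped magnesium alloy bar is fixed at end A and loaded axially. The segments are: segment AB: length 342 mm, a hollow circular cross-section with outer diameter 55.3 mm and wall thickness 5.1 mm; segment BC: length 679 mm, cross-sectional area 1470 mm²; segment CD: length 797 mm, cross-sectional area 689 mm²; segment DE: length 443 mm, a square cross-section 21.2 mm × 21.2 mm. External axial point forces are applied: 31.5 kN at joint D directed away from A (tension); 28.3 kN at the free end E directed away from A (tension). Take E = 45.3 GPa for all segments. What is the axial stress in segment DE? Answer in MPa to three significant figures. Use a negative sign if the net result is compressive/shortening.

Internal axial forces (sectioning from the free end, tension +): N_DE = 28.3 kN, N_CD = 59.8 kN, N_BC = 59.8 kN, N_AB = 59.8 kN.
A_DE = 449.4 mm².
σ_DE = N_DE/A_DE = 28300/449.4 = 62.97 MPa.

63.0 MPa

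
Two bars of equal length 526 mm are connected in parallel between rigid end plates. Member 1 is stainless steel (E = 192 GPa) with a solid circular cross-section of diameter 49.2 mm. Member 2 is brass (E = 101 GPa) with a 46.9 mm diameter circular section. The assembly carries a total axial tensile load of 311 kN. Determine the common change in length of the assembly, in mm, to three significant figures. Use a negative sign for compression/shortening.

A_1 = 1901 mm².
A_2 = 1728 mm².
Equal strain + equilibrium ⇒ each member carries load in proportion to AE: A₁E₁ = 365000000 N, A₂E₂ = 174500000 N, ΣAE = 539500000 N.
δ = PL/ΣAE = 311000·526/539500000 = 0.3032 mm.

0.303 mm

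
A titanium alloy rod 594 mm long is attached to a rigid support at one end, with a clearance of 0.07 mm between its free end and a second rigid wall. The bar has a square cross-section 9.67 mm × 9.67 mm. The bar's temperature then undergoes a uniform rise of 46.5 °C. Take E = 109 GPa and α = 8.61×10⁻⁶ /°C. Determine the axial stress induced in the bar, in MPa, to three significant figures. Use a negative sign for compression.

Free thermal expansion αLΔT = 8.61e-6 · 594 · 46.5 = 0.2378 mm.
The walls engage after the gap closes; constrained expansion = 0.2378 − 0.07 = 0.1678 mm.
The walls impose strain ε = −(0.1678)/594 = -2.8252e-04; σ = Eε = 109000 · -2.8252e-04 = -30.79 MPa.

-30.8 MPa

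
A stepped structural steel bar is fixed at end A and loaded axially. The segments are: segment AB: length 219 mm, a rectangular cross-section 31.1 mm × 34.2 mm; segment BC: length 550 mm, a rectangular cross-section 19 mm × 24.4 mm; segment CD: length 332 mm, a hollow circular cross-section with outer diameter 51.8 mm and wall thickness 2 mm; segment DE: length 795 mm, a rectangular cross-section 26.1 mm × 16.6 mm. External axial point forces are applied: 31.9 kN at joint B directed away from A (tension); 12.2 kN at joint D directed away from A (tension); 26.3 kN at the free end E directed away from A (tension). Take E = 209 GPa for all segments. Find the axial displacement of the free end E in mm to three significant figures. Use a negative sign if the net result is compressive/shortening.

Internal axial forces (sectioning from the free end, tension +): N_DE = 26.3 kN, N_CD = 38.5 kN, N_BC = 38.5 kN, N_AB = 70.4 kN.
A_AB = 1064 mm².
A_BC = 463.6 mm².
A_CD = 312.9 mm².
A_DE = 433.3 mm².
δ_AB = 70400·219/(1064·209000) = 0.06936 mm
δ_BC = 38500·550/(463.6·209000) = 0.2185 mm
δ_CD = 38500·332/(312.9·209000) = 0.1955 mm
δ_DE = 26300·795/(433.3·209000) = 0.2309 mm
δ = Σδ_i = 0.7143 mm.

0.714 mm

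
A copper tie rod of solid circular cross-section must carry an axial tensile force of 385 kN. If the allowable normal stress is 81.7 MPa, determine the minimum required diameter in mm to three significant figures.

Required area A ≥ P/σ_allow = 385000/81.7 = 4712 mm².
For a solid circular section, d ≥ √(4A/π) = 77.46 mm.

77.5 mm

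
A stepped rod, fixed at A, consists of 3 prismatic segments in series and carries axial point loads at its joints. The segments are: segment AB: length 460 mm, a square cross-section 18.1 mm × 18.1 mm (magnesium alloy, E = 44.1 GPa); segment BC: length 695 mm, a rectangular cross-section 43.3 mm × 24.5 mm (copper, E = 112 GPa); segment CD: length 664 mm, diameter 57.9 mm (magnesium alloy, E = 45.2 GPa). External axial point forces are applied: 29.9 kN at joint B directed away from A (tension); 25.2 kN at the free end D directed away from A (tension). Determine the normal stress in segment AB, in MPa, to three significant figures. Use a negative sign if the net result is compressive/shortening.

168 MPa

Internal axial forces (sectioning from the free end, tension +): N_CD = 25.2 kN, N_BC = 25.2 kN, N_AB = 55.1 kN.
A_AB = 327.6 mm².
σ_AB = N_AB/A_AB = 55100/327.6 = 168.2 MPa.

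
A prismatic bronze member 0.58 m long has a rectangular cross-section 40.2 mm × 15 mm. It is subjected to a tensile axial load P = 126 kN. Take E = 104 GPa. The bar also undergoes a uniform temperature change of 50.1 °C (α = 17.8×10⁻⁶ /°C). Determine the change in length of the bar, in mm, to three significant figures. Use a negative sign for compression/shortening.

A = 603 mm².
δ_mech = NL/(AE) = 126000·580/(603·104000) = 1.165 mm.
δ_thermal = αLΔT = 17.8e-6·580·50.1 = 0.5172 mm.
δ = δ_mech + δ_thermal = 1.683 mm.

1.68 mm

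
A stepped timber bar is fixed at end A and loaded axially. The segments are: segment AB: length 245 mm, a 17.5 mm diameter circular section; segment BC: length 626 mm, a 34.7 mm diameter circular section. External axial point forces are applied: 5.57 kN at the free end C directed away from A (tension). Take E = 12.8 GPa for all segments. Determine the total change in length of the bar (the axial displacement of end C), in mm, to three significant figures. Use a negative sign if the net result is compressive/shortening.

Internal axial forces (sectioning from the free end, tension +): N_BC = 5.57 kN, N_AB = 5.57 kN.
A_AB = 240.5 mm².
A_BC = 945.7 mm².
δ_AB = 5570·245/(240.5·12800) = 0.4432 mm
δ_BC = 5570·626/(945.7·12800) = 0.2881 mm
δ = Σδ_i = 0.7313 mm.

0.731 mm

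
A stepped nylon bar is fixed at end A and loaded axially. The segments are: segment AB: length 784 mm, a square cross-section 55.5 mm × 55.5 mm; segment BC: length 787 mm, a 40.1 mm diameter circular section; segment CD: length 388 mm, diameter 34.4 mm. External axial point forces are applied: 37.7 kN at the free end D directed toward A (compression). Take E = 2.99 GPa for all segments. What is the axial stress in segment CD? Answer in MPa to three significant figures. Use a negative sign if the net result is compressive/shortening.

-40.6 MPa

Internal axial forces (sectioning from the free end, tension +): N_CD = -37.7 kN, N_BC = -37.7 kN, N_AB = -37.7 kN.
A_CD = 929.4 mm².
σ_CD = N_CD/A_CD = -37700/929.4 = -40.56 MPa.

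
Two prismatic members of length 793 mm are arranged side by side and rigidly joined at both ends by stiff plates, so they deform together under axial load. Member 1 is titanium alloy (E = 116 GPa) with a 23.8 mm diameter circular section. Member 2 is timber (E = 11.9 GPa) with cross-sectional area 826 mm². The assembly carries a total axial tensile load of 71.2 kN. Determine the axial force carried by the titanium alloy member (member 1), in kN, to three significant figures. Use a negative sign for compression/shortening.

59.8 kN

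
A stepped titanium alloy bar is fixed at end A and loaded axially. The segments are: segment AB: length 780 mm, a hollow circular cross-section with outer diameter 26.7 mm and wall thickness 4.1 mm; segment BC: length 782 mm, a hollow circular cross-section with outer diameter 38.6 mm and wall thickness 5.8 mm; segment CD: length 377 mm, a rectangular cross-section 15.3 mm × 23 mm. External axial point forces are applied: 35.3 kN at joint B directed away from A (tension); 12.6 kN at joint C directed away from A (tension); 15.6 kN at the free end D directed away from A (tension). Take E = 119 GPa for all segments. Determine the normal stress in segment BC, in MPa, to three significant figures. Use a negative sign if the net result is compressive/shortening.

Internal axial forces (sectioning from the free end, tension +): N_CD = 15.6 kN, N_BC = 28.2 kN, N_AB = 63.5 kN.
A_BC = 597.7 mm².
σ_BC = N_BC/A_BC = 28200/597.7 = 47.18 MPa.

47.2 MPa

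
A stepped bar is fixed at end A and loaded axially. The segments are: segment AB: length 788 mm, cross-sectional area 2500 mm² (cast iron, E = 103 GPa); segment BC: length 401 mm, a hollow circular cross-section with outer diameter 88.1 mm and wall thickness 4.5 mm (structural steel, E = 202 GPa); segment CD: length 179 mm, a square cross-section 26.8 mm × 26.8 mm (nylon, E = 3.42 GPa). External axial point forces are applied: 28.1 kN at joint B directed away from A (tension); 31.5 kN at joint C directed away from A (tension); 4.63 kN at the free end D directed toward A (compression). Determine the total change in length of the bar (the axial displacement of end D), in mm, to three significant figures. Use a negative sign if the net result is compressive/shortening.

Internal axial forces (sectioning from the free end, tension +): N_CD = -4.63 kN, N_BC = 26.87 kN, N_AB = 54.97 kN.
A_BC = 1182 mm².
A_CD = 718.2 mm².
δ_AB = 54970·788/(2500·103000) = 0.1682 mm
δ_BC = 26870·401/(1182·202000) = 0.04513 mm
δ_CD = -4630·179/(718.2·3420) = -0.3374 mm
δ = Σδ_i = -0.124 mm.

-0.124 mm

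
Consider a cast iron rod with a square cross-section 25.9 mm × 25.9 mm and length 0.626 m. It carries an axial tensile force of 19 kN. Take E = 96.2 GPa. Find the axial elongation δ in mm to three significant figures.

A = 670.8 mm².
δ_mech = NL/(AE) = 19000·626/(670.8·96200) = 0.1843 mm.

0.184 mm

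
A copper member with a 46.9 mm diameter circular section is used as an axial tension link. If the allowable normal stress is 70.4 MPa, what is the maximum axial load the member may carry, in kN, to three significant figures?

122 kN

A = 1728 mm².
P_max = σ_allow · A = 70.4 · 1728 = 121600 N = 121.6 kN.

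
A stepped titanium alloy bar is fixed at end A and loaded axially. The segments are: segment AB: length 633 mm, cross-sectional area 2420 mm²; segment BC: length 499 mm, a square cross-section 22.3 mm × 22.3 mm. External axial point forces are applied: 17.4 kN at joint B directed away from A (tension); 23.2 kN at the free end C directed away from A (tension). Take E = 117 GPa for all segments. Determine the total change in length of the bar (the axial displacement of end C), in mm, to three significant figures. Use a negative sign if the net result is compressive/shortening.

0.290 mm

Internal axial forces (sectioning from the free end, tension +): N_BC = 23.2 kN, N_AB = 40.6 kN.
A_BC = 497.3 mm².
δ_AB = 40600·633/(2420·117000) = 0.09077 mm
δ_BC = 23200·499/(497.3·117000) = 0.199 mm
δ = Σδ_i = 0.2897 mm.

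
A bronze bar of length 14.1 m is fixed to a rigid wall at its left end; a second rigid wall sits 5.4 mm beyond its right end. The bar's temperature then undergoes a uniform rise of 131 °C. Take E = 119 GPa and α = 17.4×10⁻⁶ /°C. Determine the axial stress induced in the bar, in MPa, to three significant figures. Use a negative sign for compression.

-226 MPa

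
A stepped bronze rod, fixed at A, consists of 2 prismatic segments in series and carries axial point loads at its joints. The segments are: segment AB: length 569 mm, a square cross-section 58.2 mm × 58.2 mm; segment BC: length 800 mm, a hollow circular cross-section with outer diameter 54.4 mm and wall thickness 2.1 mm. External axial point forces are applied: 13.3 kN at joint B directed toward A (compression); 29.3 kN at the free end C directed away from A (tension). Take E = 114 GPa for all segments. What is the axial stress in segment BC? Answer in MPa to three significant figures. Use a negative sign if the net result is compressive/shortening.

Internal axial forces (sectioning from the free end, tension +): N_BC = 29.3 kN, N_AB = 16 kN.
A_BC = 345 mm².
σ_BC = N_BC/A_BC = 29300/345 = 84.92 MPa.

84.9 MPa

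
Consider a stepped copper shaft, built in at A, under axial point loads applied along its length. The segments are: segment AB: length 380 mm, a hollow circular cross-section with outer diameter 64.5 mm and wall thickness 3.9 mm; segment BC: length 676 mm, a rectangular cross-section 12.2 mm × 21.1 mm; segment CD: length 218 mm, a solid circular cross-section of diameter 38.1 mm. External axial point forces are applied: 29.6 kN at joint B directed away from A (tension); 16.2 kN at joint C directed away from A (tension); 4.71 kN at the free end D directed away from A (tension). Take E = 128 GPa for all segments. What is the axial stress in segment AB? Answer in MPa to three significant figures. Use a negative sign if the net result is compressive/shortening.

68.0 MPa

Internal axial forces (sectioning from the free end, tension +): N_CD = 4.71 kN, N_BC = 20.91 kN, N_AB = 50.51 kN.
A_AB = 742.5 mm².
σ_AB = N_AB/A_AB = 50510/742.5 = 68.03 MPa.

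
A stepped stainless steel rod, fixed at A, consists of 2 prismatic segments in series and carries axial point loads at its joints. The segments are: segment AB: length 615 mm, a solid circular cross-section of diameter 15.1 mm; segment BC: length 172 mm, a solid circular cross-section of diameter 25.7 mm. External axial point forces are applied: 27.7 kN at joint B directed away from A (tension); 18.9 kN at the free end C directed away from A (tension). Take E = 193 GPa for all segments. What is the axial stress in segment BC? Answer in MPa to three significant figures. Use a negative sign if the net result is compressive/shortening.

36.4 MPa

Internal axial forces (sectioning from the free end, tension +): N_BC = 18.9 kN, N_AB = 46.6 kN.
A_BC = 518.7 mm².
σ_BC = N_BC/A_BC = 18900/518.7 = 36.43 MPa.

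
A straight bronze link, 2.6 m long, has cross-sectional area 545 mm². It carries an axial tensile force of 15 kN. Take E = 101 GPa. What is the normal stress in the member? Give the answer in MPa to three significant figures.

27.5 MPa

σ = N/A = 15000/545 = 27.52 MPa.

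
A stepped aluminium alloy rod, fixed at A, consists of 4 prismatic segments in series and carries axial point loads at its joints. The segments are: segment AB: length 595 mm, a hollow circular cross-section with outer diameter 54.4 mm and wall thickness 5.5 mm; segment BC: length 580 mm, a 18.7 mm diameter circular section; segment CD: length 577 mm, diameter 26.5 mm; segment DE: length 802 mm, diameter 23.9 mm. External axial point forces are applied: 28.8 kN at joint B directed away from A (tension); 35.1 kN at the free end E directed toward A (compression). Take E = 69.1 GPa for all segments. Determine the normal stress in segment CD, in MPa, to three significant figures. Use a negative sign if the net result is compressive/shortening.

-63.6 MPa

Internal axial forces (sectioning from the free end, tension +): N_DE = -35.1 kN, N_CD = -35.1 kN, N_BC = -35.1 kN, N_AB = -6.3 kN.
A_CD = 551.5 mm².
σ_CD = N_CD/A_CD = -35100/551.5 = -63.64 MPa.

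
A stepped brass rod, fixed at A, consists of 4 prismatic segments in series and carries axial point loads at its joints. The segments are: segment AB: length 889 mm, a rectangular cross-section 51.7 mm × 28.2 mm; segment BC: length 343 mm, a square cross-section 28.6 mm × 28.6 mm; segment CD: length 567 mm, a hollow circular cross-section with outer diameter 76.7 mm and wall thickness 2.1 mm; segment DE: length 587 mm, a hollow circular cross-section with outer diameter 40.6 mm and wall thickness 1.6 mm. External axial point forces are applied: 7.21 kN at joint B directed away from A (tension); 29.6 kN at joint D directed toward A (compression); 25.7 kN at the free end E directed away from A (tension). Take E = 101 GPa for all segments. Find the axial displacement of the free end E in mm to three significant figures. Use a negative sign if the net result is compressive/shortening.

Internal axial forces (sectioning from the free end, tension +): N_DE = 25.7 kN, N_CD = -3.9 kN, N_BC = -3.9 kN, N_AB = 3.31 kN.
A_AB = 1458 mm².
A_BC = 818 mm².
A_CD = 492.2 mm².
A_DE = 196 mm².
δ_AB = 3310·889/(1458·101000) = 0.01998 mm
δ_BC = -3900·343/(818·101000) = -0.01619 mm
δ_CD = -3900·567/(492.2·101000) = -0.04449 mm
δ_DE = 25700·587/(196·101000) = 0.7619 mm
δ = Σδ_i = 0.7212 mm.

0.721 mm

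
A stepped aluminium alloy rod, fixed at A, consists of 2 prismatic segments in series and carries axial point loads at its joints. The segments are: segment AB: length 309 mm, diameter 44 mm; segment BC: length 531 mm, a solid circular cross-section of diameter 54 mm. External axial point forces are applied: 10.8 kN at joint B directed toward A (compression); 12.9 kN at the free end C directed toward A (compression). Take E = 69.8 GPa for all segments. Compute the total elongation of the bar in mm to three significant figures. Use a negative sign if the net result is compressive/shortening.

Internal axial forces (sectioning from the free end, tension +): N_BC = -12.9 kN, N_AB = -23.7 kN.
A_AB = 1521 mm².
A_BC = 2290 mm².
δ_AB = -23700·309/(1521·69800) = -0.069 mm
δ_BC = -12900·531/(2290·69800) = -0.04285 mm
δ = Σδ_i = -0.1119 mm.

-0.112 mm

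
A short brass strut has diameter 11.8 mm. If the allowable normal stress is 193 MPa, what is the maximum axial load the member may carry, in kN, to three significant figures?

A = 109.4 mm².
P_max = σ_allow · A = 193 · 109.4 = 21110 N = 21.11 kN.

21.1 kN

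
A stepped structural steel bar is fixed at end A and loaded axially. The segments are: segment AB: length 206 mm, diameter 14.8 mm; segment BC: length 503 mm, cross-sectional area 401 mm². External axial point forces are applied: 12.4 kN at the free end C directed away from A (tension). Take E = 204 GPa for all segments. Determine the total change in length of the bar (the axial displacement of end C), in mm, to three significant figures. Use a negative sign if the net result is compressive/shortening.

0.149 mm

Internal axial forces (sectioning from the free end, tension +): N_BC = 12.4 kN, N_AB = 12.4 kN.
A_AB = 172 mm².
δ_AB = 12400·206/(172·204000) = 0.07279 mm
δ_BC = 12400·503/(401·204000) = 0.07625 mm
δ = Σδ_i = 0.149 mm.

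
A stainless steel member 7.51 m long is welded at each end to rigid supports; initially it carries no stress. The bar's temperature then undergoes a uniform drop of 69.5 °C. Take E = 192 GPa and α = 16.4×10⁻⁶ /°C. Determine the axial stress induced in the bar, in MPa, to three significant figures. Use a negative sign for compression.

Free thermal expansion αLΔT = 16.4e-6 · 7510 · -69.5 = -8.56 mm.
The walls impose strain ε = −(-8.56)/7510 = 1.1398e-03; σ = Eε = 192000 · 1.1398e-03 = 218.8 MPa.

219 MPa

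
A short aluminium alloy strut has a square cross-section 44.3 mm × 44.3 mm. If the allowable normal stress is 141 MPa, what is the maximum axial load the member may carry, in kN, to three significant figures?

277 kN

A = 1962 mm².
P_max = σ_allow · A = 141 · 1962 = 276700 N = 276.7 kN.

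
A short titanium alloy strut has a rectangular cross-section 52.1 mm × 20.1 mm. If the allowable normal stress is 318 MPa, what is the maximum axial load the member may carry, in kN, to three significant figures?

A = 1047 mm².
P_max = σ_allow · A = 318 · 1047 = 333000 N = 333 kN.

333 kN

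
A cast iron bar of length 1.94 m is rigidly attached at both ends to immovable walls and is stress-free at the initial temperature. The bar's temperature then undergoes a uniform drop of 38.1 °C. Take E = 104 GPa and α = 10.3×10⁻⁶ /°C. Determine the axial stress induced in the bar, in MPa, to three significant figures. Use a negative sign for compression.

Free thermal expansion αLΔT = 10.3e-6 · 1940 · -38.1 = -0.7613 mm.
The walls impose strain ε = −(-0.7613)/1940 = 3.9243e-04; σ = Eε = 104000 · 3.9243e-04 = 40.81 MPa.

40.8 MPa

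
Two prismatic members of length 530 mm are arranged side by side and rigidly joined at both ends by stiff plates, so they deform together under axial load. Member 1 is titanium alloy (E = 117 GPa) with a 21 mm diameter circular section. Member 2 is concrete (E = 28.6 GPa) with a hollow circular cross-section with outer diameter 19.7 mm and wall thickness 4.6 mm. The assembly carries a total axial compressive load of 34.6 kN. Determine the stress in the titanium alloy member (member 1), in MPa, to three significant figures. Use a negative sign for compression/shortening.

-86.6 MPa

A_1 = 346.4 mm².
A_2 = 218.2 mm².
Equal strain + equilibrium ⇒ each member carries load in proportion to AE: A₁E₁ = 40520000 N, A₂E₂ = 6241000 N, ΣAE = 46770000 N.
σ₁ = P·E₁/ΣAE = -34600·117000/46770000 = -86.56 MPa.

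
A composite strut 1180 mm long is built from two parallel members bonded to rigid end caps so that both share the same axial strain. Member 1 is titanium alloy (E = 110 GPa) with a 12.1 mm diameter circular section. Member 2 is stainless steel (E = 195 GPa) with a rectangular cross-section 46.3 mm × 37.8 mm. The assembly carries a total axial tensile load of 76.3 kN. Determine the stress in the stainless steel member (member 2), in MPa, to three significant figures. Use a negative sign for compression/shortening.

42.0 MPa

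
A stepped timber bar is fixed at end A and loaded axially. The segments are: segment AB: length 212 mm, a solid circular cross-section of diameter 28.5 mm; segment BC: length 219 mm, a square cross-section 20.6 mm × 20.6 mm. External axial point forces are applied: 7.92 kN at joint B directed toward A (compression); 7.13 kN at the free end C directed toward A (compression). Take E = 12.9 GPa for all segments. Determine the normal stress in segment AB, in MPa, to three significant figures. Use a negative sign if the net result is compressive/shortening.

-23.6 MPa

Internal axial forces (sectioning from the free end, tension +): N_BC = -7.13 kN, N_AB = -15.05 kN.
A_AB = 637.9 mm².
σ_AB = N_AB/A_AB = -15050/637.9 = -23.59 MPa.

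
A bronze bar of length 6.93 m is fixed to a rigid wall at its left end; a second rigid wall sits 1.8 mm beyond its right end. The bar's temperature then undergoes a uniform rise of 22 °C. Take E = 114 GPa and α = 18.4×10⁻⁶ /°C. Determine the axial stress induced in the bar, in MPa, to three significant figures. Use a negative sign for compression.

-16.5 MPa

Free thermal expansion αLΔT = 18.4e-6 · 6930 · 22 = 2.805 mm.
The walls engage after the gap closes; constrained expansion = 2.805 − 1.8 = 1.005 mm.
The walls impose strain ε = −(1.005)/6930 = -1.4506e-04; σ = Eε = 114000 · -1.4506e-04 = -16.54 MPa.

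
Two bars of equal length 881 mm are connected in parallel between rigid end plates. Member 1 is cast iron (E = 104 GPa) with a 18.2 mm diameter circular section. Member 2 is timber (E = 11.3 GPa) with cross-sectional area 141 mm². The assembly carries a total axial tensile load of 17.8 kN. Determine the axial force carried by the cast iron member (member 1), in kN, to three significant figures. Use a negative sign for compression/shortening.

A_1 = 260.2 mm².
Equal strain + equilibrium ⇒ each member carries load in proportion to AE: A₁E₁ = 27060000 N, A₂E₂ = 1593000 N, ΣAE = 28650000 N.
F₁ = P·A₁E₁/ΣAE = 17800·27060000/28650000 = 16810 N.

16.8 kN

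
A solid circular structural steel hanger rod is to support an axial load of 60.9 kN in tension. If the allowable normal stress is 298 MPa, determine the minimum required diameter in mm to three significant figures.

Required area A ≥ P/σ_allow = 60900/298 = 204.4 mm².
For a solid circular section, d ≥ √(4A/π) = 16.13 mm.

16.1 mm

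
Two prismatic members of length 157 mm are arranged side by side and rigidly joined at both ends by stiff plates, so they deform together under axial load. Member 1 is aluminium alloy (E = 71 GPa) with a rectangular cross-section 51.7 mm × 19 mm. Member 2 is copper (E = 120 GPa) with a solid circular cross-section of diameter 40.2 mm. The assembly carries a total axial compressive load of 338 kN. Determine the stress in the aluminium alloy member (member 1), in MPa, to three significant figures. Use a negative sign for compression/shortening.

-108 MPa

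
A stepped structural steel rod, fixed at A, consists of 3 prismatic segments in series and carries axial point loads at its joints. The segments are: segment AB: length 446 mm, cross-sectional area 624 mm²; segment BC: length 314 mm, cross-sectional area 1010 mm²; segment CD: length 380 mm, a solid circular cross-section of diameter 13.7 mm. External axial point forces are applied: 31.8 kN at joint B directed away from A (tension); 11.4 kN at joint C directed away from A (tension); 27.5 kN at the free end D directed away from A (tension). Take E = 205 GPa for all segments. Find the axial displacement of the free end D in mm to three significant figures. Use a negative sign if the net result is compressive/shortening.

Internal axial forces (sectioning from the free end, tension +): N_CD = 27.5 kN, N_BC = 38.9 kN, N_AB = 70.7 kN.
A_CD = 147.4 mm².
δ_AB = 70700·446/(624·205000) = 0.2465 mm
δ_BC = 38900·314/(1010·205000) = 0.05899 mm
δ_CD = 27500·380/(147.4·205000) = 0.3458 mm
δ = Σδ_i = 0.6513 mm.

0.651 mm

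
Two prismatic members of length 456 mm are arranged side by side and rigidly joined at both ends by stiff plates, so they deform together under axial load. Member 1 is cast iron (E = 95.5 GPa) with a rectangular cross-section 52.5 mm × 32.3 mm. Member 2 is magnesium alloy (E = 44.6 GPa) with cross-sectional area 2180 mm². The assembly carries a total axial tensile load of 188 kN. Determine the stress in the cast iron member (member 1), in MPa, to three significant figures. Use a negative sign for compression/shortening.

A_1 = 1696 mm².
Equal strain + equilibrium ⇒ each member carries load in proportion to AE: A₁E₁ = 161900000 N, A₂E₂ = 97230000 N, ΣAE = 259200000 N.
σ₁ = P·E₁/ΣAE = 188000·95500/259200000 = 69.27 MPa.

69.3 MPa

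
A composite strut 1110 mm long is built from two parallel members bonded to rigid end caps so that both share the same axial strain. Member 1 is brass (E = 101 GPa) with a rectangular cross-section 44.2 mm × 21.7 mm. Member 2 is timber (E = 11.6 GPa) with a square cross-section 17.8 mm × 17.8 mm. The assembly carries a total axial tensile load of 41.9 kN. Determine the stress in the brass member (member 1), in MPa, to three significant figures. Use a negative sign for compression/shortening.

A_1 = 959.1 mm².
A_2 = 316.8 mm².
Equal strain + equilibrium ⇒ each member carries load in proportion to AE: A₁E₁ = 96870000 N, A₂E₂ = 3675000 N, ΣAE = 100500000 N.
σ₁ = P·E₁/ΣAE = 41900·101000/100500000 = 42.09 MPa.

42.1 MPa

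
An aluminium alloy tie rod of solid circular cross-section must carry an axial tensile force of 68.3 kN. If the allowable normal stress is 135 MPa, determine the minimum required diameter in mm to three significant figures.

Required area A ≥ P/σ_allow = 68300/135 = 505.9 mm².
For a solid circular section, d ≥ √(4A/π) = 25.38 mm.

25.4 mm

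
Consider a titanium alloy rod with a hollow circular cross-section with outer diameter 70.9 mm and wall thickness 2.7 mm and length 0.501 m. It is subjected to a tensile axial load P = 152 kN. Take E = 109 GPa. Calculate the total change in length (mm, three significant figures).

1.21 mm

A = 578.5 mm².
δ_mech = NL/(AE) = 152000·501/(578.5·109000) = 1.208 mm.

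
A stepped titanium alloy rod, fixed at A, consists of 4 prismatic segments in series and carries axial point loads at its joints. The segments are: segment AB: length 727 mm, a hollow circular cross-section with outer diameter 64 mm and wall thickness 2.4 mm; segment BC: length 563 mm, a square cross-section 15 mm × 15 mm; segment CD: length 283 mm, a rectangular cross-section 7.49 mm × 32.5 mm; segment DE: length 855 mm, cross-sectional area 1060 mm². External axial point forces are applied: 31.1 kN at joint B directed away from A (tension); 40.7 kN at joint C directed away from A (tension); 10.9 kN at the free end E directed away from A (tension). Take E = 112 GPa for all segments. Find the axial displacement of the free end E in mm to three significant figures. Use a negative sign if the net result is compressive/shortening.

Internal axial forces (sectioning from the free end, tension +): N_DE = 10.9 kN, N_CD = 10.9 kN, N_BC = 51.6 kN, N_AB = 82.7 kN.
A_AB = 464.5 mm².
A_BC = 225 mm².
A_CD = 243.4 mm².
δ_AB = 82700·727/(464.5·112000) = 1.156 mm
δ_BC = 51600·563/(225·112000) = 1.153 mm
δ_CD = 10900·283/(243.4·112000) = 0.1131 mm
δ_DE = 10900·855/(1060·112000) = 0.0785 mm
δ = Σδ_i = 2.5 mm.

2.50 mm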